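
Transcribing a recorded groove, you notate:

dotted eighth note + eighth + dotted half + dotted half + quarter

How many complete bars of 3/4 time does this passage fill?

2

One bar of 3/4 = 12 sixteenth notes.
Each duration in sixteenth notes: dotted eighth note = 3; eighth = 2; dotted half = 12; dotted half = 12; quarter = 4.
Sum: 3 + 2 + 12 + 12 + 4 = 33.
33 ÷ 12 = 2 complete bars with 9 left over.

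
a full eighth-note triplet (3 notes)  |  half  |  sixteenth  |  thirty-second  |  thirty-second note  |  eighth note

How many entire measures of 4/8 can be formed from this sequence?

One bar of 4/8 = 16 thirty-second notes.
Each duration in thirty-second notes: a full eighth-note triplet (3 notes) (three triplet eighths span one quarter) = 8; half = 16; sixteenth = 2; thirty-second = 1; thirty-second note = 1; eighth note = 4.
Sum: 8 + 16 + 2 + 1 + 1 + 4 = 32.
32 ÷ 16 = 2 complete bars with 0 left over.

2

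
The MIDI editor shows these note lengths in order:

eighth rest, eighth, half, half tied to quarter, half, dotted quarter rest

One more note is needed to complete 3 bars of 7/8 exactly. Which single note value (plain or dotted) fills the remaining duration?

3 bars of 7/8 = 21 eighth notes.
Working in eighth notes: eighth rest = 1; eighth = 1; half = 4; half tied to quarter (half + quarter) = 6; half = 4; dotted quarter rest = 3.
Sum: 1 + 1 + 4 + 6 + 4 + 3 = 19.
Remaining: 21 − 19 = 2 eighth notes, which is a quarter note.

quarter note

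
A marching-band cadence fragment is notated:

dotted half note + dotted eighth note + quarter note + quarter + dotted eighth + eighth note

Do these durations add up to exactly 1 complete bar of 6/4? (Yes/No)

One bar of 6/4 = 24 sixteenth notes.
Express everything in sixteenth notes: dotted half note = 12; dotted eighth note = 3; quarter note = 4; quarter = 4; dotted eighth = 3; eighth note = 2.
Total: 12 + 3 + 4 + 4 + 3 + 2 = 28.
28 exceeds 24, so the answer is No.

No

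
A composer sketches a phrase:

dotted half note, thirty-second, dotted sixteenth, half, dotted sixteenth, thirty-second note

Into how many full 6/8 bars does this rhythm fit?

One bar of 6/8 = 24 thirty-second notes.
Working in thirty-second notes: dotted half note = 24; thirty-second = 1; dotted sixteenth = 3; half = 16; dotted sixteenth = 3; thirty-second note = 1.
Total: 24 + 1 + 3 + 16 + 3 + 1 = 48.
48 ÷ 24 = 2 complete bars with 0 left over.

2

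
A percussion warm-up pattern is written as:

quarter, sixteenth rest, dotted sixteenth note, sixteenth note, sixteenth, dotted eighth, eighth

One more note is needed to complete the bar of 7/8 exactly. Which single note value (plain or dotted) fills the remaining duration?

thirty-second note

The bar of 7/8 = 28 thirty-second notes.
Express everything in thirty-second notes: quarter = 8; sixteenth rest = 2; dotted sixteenth note = 3; sixteenth note = 2; sixteenth = 2; dotted eighth = 6; eighth = 4.
Altogether 8 + 2 + 3 + 2 + 2 + 6 + 4 = 27.
Remaining: 28 − 27 = 1 thirty-second note, which is a thirty-second note.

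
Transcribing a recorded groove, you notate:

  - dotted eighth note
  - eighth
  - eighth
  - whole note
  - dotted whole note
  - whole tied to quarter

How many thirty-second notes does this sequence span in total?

134

Convert each value to thirty-second notes: dotted eighth note = 6; eighth = 4; eighth = 4; whole note = 32; dotted whole note = 48; whole tied to quarter (whole + quarter) = 40.
Sum: 6 + 4 + 4 + 32 + 48 + 40 = 134 thirty-second notes.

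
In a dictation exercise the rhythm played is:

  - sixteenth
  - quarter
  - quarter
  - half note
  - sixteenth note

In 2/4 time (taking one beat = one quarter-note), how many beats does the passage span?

4.5

One quarter-note beat = 4 sixteenth notes.
Each duration in sixteenth notes: sixteenth = 1; quarter = 4; quarter = 4; half note = 8; sixteenth note = 1.
Total: 1 + 4 + 4 + 8 + 1 = 18.
18 ÷ 4 = 4.5 beats.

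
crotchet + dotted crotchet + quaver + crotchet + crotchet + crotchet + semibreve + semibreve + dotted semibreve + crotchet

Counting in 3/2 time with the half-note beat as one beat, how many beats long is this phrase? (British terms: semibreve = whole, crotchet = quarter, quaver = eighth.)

One half-note beat = 4 eighth notes.
Express everything in eighth notes: crotchet = 2; dotted crotchet = 3; quaver = 1; crotchet = 2; crotchet = 2; crotchet = 2; semibreve = 8; semibreve = 8; dotted semibreve = 12; crotchet = 2.
Total: 2 + 3 + 1 + 2 + 2 + 2 + 8 + 8 + 12 + 2 = 42.
42 ÷ 4 = 10.5 beats.

10.5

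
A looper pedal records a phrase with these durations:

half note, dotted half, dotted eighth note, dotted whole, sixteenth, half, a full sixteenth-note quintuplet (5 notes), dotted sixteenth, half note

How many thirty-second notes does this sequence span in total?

139

In thirty-second notes: half note = 16; dotted half = 24; dotted eighth note = 6; dotted whole = 48; sixteenth = 2; half = 16; a full sixteenth-note quintuplet (5 notes) (five quintuplet sixteenths span one quarter) = 8; dotted sixteenth = 3; half note = 16.
Altogether 16 + 24 + 6 + 48 + 2 + 16 + 8 + 3 + 16 = 139 thirty-second notes.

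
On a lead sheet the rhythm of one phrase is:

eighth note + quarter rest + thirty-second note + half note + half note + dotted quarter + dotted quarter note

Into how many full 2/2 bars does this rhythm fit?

One bar of 2/2 = 32 thirty-second notes.
Working in thirty-second notes: eighth note = 4; quarter rest = 8; thirty-second note = 1; half note = 16; half note = 16; dotted quarter = 12; dotted quarter note = 12.
Adding: 4 + 8 + 1 + 16 + 16 + 12 + 12 = 69.
69 ÷ 32 = 2 complete bars with 5 left over.

2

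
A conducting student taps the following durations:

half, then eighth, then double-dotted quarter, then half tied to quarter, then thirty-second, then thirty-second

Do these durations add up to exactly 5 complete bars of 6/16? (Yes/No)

One bar of 6/16 = 12 thirty-second notes, so 5 bars = 60.
In thirty-second notes: half = 16; eighth = 4; double-dotted quarter = 14; half tied to quarter (half + quarter) = 24; thirty-second = 1; thirty-second = 1.
Sum: 16 + 4 + 14 + 24 + 1 + 1 = 60.
60 equals 60, so the answer is Yes.

Yes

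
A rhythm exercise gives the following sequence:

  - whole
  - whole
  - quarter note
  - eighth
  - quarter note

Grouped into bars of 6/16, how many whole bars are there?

One bar of 6/16 = 3 eighth notes.
Express everything in eighth notes: whole = 8; whole = 8; quarter note = 2; eighth = 1; quarter note = 2.
Total: 8 + 8 + 2 + 1 + 2 = 21.
21 ÷ 3 = 7 complete bars with 0 left over.

7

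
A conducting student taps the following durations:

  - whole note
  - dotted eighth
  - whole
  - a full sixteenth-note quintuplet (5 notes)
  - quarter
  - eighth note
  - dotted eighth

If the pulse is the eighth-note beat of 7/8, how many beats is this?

One eighth-note beat = 2 sixteenth notes.
Working in sixteenth notes: whole note = 16; dotted eighth = 3; whole = 16; a full sixteenth-note quintuplet (5 notes) (five quintuplet sixteenths span one quarter) = 4; quarter = 4; eighth note = 2; dotted eighth = 3.
Total: 16 + 3 + 16 + 4 + 4 + 2 + 3 = 48.
48 ÷ 2 = 24 beats.

24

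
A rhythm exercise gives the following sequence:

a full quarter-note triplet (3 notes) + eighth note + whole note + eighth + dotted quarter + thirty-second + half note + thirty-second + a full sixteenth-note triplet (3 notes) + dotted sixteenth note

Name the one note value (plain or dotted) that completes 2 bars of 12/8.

2 bars of 12/8 = 96 thirty-second notes.
Express everything in thirty-second notes: a full quarter-note triplet (3 notes) (three triplet quarters span one half) = 16; eighth note = 4; whole note = 32; eighth = 4; dotted quarter = 12; thirty-second = 1; half note = 16; thirty-second = 1; a full sixteenth-note triplet (3 notes) (three triplet sixteenths span one eighth) = 4; dotted sixteenth note = 3.
Altogether 16 + 4 + 32 + 4 + 12 + 1 + 16 + 1 + 4 + 3 = 93.
Remaining: 96 − 93 = 3 thirty-second notes, which is a dotted sixteenth note.

dotted sixteenth note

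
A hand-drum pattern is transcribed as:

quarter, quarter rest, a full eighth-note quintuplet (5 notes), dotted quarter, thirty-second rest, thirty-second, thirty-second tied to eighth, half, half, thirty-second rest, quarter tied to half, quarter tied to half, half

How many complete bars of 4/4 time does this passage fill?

4

One bar of 4/4 = 32 thirty-second notes.
Each duration in thirty-second notes: quarter = 8; quarter rest = 8; a full eighth-note quintuplet (5 notes) (five quintuplet eighths span one half) = 16; dotted quarter = 12; thirty-second rest = 1; thirty-second = 1; thirty-second tied to eighth (thirty-second + eighth) = 5; half = 16; half = 16; thirty-second rest = 1; quarter tied to half (quarter + half) = 24; quarter tied to half (quarter + half) = 24; half = 16.
Altogether 8 + 8 + 16 + 12 + 1 + 1 + 5 + 16 + 16 + 1 + 24 + 24 + 16 = 148.
148 ÷ 32 = 4 complete bars with 20 left over.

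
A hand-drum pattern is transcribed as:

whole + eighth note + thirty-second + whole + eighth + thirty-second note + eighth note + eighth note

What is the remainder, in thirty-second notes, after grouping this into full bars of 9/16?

One bar of 9/16 = 18 thirty-second notes.
Express everything in thirty-second notes: whole = 32; eighth note = 4; thirty-second = 1; whole = 32; eighth = 4; thirty-second note = 1; eighth note = 4; eighth note = 4.
Altogether 32 + 4 + 1 + 32 + 4 + 1 + 4 + 4 = 82.
82 ÷ 18 = 4 complete bars with 10 thirty-second notes remaining.

10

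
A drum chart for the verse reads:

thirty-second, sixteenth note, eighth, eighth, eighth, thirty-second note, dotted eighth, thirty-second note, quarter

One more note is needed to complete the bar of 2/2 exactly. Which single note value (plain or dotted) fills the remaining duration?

The bar of 2/2 = 32 thirty-second notes.
Working in thirty-second notes: thirty-second = 1; sixteenth note = 2; eighth = 4; eighth = 4; eighth = 4; thirty-second note = 1; dotted eighth = 6; thirty-second note = 1; quarter = 8.
Altogether 1 + 2 + 4 + 4 + 4 + 1 + 6 + 1 + 8 = 31.
Remaining: 32 − 31 = 1 thirty-second note, which is a thirty-second note.

thirty-second note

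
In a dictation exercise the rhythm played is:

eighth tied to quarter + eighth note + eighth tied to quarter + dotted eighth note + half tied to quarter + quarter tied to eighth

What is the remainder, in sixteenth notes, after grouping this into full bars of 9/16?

8

One bar of 9/16 = 9 sixteenth notes.
Each duration in sixteenth notes: eighth tied to quarter (eighth + quarter) = 6; eighth note = 2; eighth tied to quarter (eighth + quarter) = 6; dotted eighth note = 3; half tied to quarter (half + quarter) = 12; quarter tied to eighth (quarter + eighth) = 6.
Altogether 6 + 2 + 6 + 3 + 12 + 6 = 35.
35 ÷ 9 = 3 complete bars with 8 sixteenth notes remaining.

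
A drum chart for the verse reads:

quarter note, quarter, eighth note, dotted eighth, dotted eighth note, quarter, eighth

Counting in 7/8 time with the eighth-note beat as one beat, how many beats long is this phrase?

One eighth-note beat = 2 sixteenth notes.
Convert each value to sixteenth notes: quarter note = 4; quarter = 4; eighth note = 2; dotted eighth = 3; dotted eighth note = 3; quarter = 4; eighth = 2.
Altogether 4 + 4 + 2 + 3 + 3 + 4 + 2 = 22.
22 ÷ 2 = 11 beats.

11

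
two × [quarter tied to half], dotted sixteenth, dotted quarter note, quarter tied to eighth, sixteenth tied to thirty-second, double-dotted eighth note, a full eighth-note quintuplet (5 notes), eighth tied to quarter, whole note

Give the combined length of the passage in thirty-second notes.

Express everything in thirty-second notes: quarter tied to half (quarter + half) = 24; quarter tied to half (quarter + half) = 24; dotted sixteenth = 3; dotted quarter note = 12; quarter tied to eighth (quarter + eighth) = 12; sixteenth tied to thirty-second (sixteenth + thirty-second) = 3; double-dotted eighth note = 7; a full eighth-note quintuplet (5 notes) (five quintuplet eighths span one half) = 16; eighth tied to quarter (eighth + quarter) = 12; whole note = 32.
Total: 24 + 24 + 3 + 12 + 12 + 3 + 7 + 16 + 12 + 32 = 145 thirty-second notes.

145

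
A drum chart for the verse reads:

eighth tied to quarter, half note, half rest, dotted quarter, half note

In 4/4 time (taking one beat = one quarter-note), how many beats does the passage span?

9

One quarter-note beat = 2 eighth notes.
Each duration in eighth notes: eighth tied to quarter (eighth + quarter) = 3; half note = 4; half rest = 4; dotted quarter = 3; half note = 4.
Adding: 3 + 4 + 4 + 3 + 4 = 18.
18 ÷ 2 = 9 beats.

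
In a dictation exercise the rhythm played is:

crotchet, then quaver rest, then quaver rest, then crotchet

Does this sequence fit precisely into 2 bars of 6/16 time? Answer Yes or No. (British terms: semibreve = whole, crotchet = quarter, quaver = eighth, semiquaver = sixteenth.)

Yes

One bar of 6/16 = 3 eighth notes, so 2 bars = 6.
Express everything in eighth notes: crotchet = 2; quaver rest = 1; quaver rest = 1; crotchet = 2.
Altogether 2 + 1 + 1 + 2 = 6.
6 equals 6, so the answer is Yes.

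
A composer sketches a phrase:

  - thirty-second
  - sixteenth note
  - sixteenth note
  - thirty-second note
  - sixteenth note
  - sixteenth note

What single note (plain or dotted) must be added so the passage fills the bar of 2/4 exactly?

dotted eighth note

The bar of 2/4 = 16 thirty-second notes.
Convert each value to thirty-second notes: thirty-second = 1; sixteenth note = 2; sixteenth note = 2; thirty-second note = 1; sixteenth note = 2; sixteenth note = 2.
Adding: 1 + 2 + 2 + 1 + 2 + 2 = 10.
Remaining: 16 − 10 = 6 thirty-second notes, which is a dotted eighth note.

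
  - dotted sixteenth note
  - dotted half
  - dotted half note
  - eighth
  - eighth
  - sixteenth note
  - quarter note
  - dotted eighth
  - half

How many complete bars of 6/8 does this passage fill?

3

One bar of 6/8 = 24 thirty-second notes.
Convert each value to thirty-second notes: dotted sixteenth note = 3; dotted half = 24; dotted half note = 24; eighth = 4; eighth = 4; sixteenth note = 2; quarter note = 8; dotted eighth = 6; half = 16.
Total: 3 + 24 + 24 + 4 + 4 + 2 + 8 + 6 + 16 = 91.
91 ÷ 24 = 3 complete bars with 19 left over.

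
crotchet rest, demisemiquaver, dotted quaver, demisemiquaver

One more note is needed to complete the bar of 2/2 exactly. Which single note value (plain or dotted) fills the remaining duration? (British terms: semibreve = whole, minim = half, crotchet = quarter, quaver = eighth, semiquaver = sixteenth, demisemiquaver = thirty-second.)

The bar of 2/2 = 32 thirty-second notes.
In thirty-second notes: crotchet rest = 8; demisemiquaver = 1; dotted quaver = 6; demisemiquaver = 1.
Adding: 8 + 1 + 6 + 1 = 16.
Remaining: 32 − 16 = 16 thirty-second notes, which is a half note.

half note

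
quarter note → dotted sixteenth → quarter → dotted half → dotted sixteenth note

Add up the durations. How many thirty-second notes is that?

46

Express everything in thirty-second notes: quarter note = 8; dotted sixteenth = 3; quarter = 8; dotted half = 24; dotted sixteenth note = 3.
Sum: 8 + 3 + 8 + 24 + 3 = 46 thirty-second notes.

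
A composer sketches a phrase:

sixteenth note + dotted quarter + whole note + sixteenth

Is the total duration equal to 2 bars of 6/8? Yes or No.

Yes

One bar of 6/8 = 12 sixteenth notes, so 2 bars = 24.
Working in sixteenth notes: sixteenth note = 1; dotted quarter = 6; whole note = 16; sixteenth = 1.
Altogether 1 + 6 + 16 + 1 = 24.
24 equals 24, so the answer is Yes.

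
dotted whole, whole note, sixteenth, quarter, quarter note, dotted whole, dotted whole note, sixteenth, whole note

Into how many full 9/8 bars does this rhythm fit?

6

One bar of 9/8 = 18 sixteenth notes.
Convert each value to sixteenth notes: dotted whole = 24; whole note = 16; sixteenth = 1; quarter = 4; quarter note = 4; dotted whole = 24; dotted whole note = 24; sixteenth = 1; whole note = 16.
Adding: 24 + 16 + 1 + 4 + 4 + 24 + 24 + 1 + 16 = 114.
114 ÷ 18 = 6 complete bars with 6 left over.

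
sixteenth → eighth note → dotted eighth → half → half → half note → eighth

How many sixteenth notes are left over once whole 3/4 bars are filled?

8

One bar of 3/4 = 12 sixteenth notes.
Working in sixteenth notes: sixteenth = 1; eighth note = 2; dotted eighth = 3; half = 8; half = 8; half note = 8; eighth = 2.
Sum: 1 + 2 + 3 + 8 + 8 + 8 + 2 = 32.
32 ÷ 12 = 2 complete bars with 8 sixteenth notes remaining.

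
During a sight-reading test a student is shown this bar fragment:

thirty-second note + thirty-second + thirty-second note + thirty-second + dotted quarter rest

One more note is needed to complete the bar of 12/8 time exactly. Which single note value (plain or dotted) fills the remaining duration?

The bar of 12/8 = 48 thirty-second notes.
Each duration in thirty-second notes: thirty-second note = 1; thirty-second = 1; thirty-second note = 1; thirty-second = 1; dotted quarter rest = 12.
Adding: 1 + 1 + 1 + 1 + 12 = 16.
Remaining: 48 − 16 = 32 thirty-second notes, which is a whole note.

whole note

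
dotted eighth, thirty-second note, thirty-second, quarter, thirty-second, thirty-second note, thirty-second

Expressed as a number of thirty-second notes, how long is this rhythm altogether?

19

Express everything in thirty-second notes: dotted eighth = 6; thirty-second note = 1; thirty-second = 1; quarter = 8; thirty-second = 1; thirty-second note = 1; thirty-second = 1.
Altogether 6 + 1 + 1 + 8 + 1 + 1 + 1 = 19 thirty-second notes.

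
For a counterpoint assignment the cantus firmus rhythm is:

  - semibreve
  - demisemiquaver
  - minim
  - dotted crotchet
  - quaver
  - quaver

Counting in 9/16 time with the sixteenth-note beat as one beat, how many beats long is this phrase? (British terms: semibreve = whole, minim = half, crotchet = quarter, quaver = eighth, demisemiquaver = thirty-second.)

One sixteenth-note beat = 2 thirty-second notes.
In thirty-second notes: semibreve = 32; demisemiquaver = 1; minim = 16; dotted crotchet = 12; quaver = 4; quaver = 4.
Altogether 32 + 1 + 16 + 12 + 4 + 4 = 69.
69 ÷ 2 = 34.5 beats.

34.5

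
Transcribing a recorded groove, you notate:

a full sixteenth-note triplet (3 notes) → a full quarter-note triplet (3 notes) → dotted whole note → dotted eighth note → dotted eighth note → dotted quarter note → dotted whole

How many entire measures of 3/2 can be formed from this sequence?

One bar of 3/2 = 24 sixteenth notes.
Working in sixteenth notes: a full sixteenth-note triplet (3 notes) (three triplet sixteenths span one eighth) = 2; a full quarter-note triplet (3 notes) (three triplet quarters span one half) = 8; dotted whole note = 24; dotted eighth note = 3; dotted eighth note = 3; dotted quarter note = 6; dotted whole = 24.
Altogether 2 + 8 + 24 + 3 + 3 + 6 + 24 = 70.
70 ÷ 24 = 2 complete bars with 22 left over.

2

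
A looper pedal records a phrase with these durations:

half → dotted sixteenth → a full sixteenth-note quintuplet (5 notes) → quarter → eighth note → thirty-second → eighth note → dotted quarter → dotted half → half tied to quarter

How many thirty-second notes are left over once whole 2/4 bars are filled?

One bar of 2/4 = 16 thirty-second notes.
Express everything in thirty-second notes: half = 16; dotted sixteenth = 3; a full sixteenth-note quintuplet (5 notes) (five quintuplet sixteenths span one quarter) = 8; quarter = 8; eighth note = 4; thirty-second = 1; eighth note = 4; dotted quarter = 12; dotted half = 24; half tied to quarter (half + quarter) = 24.
Adding: 16 + 3 + 8 + 8 + 4 + 1 + 4 + 12 + 24 + 24 = 104.
104 ÷ 16 = 6 complete bars with 8 thirty-second notes remaining.

8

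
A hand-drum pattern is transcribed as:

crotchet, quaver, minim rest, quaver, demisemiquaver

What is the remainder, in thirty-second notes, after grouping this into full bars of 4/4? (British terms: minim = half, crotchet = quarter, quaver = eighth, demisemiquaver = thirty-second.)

One bar of 4/4 = 32 thirty-second notes.
Convert each value to thirty-second notes: crotchet = 8; quaver = 4; minim rest = 16; quaver = 4; demisemiquaver = 1.
Total: 8 + 4 + 16 + 4 + 1 = 33.
33 ÷ 32 = 1 complete bar with 1 thirty-second note remaining.

1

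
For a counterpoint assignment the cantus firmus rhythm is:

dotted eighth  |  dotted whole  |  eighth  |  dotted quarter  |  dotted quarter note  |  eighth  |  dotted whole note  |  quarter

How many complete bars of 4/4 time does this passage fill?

One bar of 4/4 = 16 sixteenth notes.
Each duration in sixteenth notes: dotted eighth = 3; dotted whole = 24; eighth = 2; dotted quarter = 6; dotted quarter note = 6; eighth = 2; dotted whole note = 24; quarter = 4.
Adding: 3 + 24 + 2 + 6 + 6 + 2 + 24 + 4 = 71.
71 ÷ 16 = 4 complete bars with 7 left over.

4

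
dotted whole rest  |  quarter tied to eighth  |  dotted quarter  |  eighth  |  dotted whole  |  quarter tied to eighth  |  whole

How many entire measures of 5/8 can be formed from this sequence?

One bar of 5/8 = 5 eighth notes.
Working in eighth notes: dotted whole rest = 12; quarter tied to eighth (quarter + eighth) = 3; dotted quarter = 3; eighth = 1; dotted whole = 12; quarter tied to eighth (quarter + eighth) = 3; whole = 8.
Adding: 12 + 3 + 3 + 1 + 12 + 3 + 8 = 42.
42 ÷ 5 = 8 complete bars with 2 left over.

8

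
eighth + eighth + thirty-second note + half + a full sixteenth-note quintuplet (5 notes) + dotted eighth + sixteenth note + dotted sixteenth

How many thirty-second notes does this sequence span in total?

44

Working in thirty-second notes: eighth = 4; eighth = 4; thirty-second note = 1; half = 16; a full sixteenth-note quintuplet (5 notes) (five quintuplet sixteenths span one quarter) = 8; dotted eighth = 6; sixteenth note = 2; dotted sixteenth = 3.
Altogether 4 + 4 + 1 + 16 + 8 + 6 + 2 + 3 = 44 thirty-second notes.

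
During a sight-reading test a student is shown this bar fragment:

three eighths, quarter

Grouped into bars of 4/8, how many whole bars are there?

1

One bar of 4/8 = 4 eighth notes.
Convert each value to eighth notes: eighth = 1; eighth = 1; eighth = 1; quarter = 2.
Adding: 1 + 1 + 1 + 2 = 5.
5 ÷ 4 = 1 complete bar with 1 left over.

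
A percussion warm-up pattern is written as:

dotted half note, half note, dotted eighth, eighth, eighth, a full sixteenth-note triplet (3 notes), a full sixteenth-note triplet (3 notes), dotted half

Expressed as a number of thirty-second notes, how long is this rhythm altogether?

Express everything in thirty-second notes: dotted half note = 24; half note = 16; dotted eighth = 6; eighth = 4; eighth = 4; a full sixteenth-note triplet (3 notes) (three triplet sixteenths span one eighth) = 4; a full sixteenth-note triplet (3 notes) (three triplet sixteenths span one eighth) = 4; dotted half = 24.
Altogether 24 + 16 + 6 + 4 + 4 + 4 + 4 + 24 = 86 thirty-second notes.

86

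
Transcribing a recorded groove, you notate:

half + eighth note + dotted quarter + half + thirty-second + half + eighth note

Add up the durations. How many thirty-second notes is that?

69

In thirty-second notes: half = 16; eighth note = 4; dotted quarter = 12; half = 16; thirty-second = 1; half = 16; eighth note = 4.
Sum: 16 + 4 + 12 + 16 + 1 + 16 + 4 = 69 thirty-second notes.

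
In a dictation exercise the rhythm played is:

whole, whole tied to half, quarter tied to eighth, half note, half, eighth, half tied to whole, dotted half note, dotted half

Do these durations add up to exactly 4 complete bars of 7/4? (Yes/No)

Yes

One bar of 7/4 = 14 eighth notes, so 4 bars = 56.
In eighth notes: whole = 8; whole tied to half (whole + half) = 12; quarter tied to eighth (quarter + eighth) = 3; half note = 4; half = 4; eighth = 1; half tied to whole (half + whole) = 12; dotted half note = 6; dotted half = 6.
Altogether 8 + 12 + 3 + 4 + 4 + 1 + 12 + 6 + 6 = 56.
56 equals 56, so the answer is Yes.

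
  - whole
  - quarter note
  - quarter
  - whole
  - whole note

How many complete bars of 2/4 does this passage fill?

One bar of 2/4 = 2 quarter notes.
Express everything in quarter notes: whole = 4; quarter note = 1; quarter = 1; whole = 4; whole note = 4.
Altogether 4 + 1 + 1 + 4 + 4 = 14.
14 ÷ 2 = 7 complete bars with 0 left over.

7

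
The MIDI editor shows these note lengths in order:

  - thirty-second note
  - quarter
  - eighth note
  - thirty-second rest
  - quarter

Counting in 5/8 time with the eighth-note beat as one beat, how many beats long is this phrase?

5.5

One eighth-note beat = 4 thirty-second notes.
Convert each value to thirty-second notes: thirty-second note = 1; quarter = 8; eighth note = 4; thirty-second rest = 1; quarter = 8.
Altogether 1 + 8 + 4 + 1 + 8 = 22.
22 ÷ 4 = 5.5 beats.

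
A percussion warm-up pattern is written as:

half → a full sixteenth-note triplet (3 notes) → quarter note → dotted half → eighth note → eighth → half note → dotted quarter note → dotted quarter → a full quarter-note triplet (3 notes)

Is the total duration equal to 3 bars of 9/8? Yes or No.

One bar of 9/8 = 9 eighth notes, so 3 bars = 27.
Express everything in eighth notes: half = 4; a full sixteenth-note triplet (3 notes) (three triplet sixteenths span one eighth) = 1; quarter note = 2; dotted half = 6; eighth note = 1; eighth = 1; half note = 4; dotted quarter note = 3; dotted quarter = 3; a full quarter-note triplet (3 notes) (three triplet quarters span one half) = 4.
Altogether 4 + 1 + 2 + 6 + 1 + 1 + 4 + 3 + 3 + 4 = 29.
29 exceeds 27, so the answer is No.

No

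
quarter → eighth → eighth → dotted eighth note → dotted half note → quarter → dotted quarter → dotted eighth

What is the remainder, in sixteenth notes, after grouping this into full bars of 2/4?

4

One bar of 2/4 = 8 sixteenth notes.
Each duration in sixteenth notes: quarter = 4; eighth = 2; eighth = 2; dotted eighth note = 3; dotted half note = 12; quarter = 4; dotted quarter = 6; dotted eighth = 3.
Sum: 4 + 2 + 2 + 3 + 12 + 4 + 6 + 3 = 36.
36 ÷ 8 = 4 complete bars with 4 sixteenth notes remaining.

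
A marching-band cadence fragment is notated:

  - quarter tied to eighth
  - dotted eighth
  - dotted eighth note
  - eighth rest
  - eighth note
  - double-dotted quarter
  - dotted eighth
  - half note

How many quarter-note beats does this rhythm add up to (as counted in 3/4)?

One quarter-note beat = 4 sixteenth notes.
Each duration in sixteenth notes: quarter tied to eighth (quarter + eighth) = 6; dotted eighth = 3; dotted eighth note = 3; eighth rest = 2; eighth note = 2; double-dotted quarter = 7; dotted eighth = 3; half note = 8.
Adding: 6 + 3 + 3 + 2 + 2 + 7 + 3 + 8 = 34.
34 ÷ 4 = 8.5 beats.

8.5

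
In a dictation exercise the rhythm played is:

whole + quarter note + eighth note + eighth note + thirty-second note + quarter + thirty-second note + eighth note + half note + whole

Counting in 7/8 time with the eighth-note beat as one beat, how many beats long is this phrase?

27.5

One eighth-note beat = 4 thirty-second notes.
Working in thirty-second notes: whole = 32; quarter note = 8; eighth note = 4; eighth note = 4; thirty-second note = 1; quarter = 8; thirty-second note = 1; eighth note = 4; half note = 16; whole = 32.
Sum: 32 + 8 + 4 + 4 + 1 + 8 + 1 + 4 + 16 + 32 = 110.
110 ÷ 4 = 27.5 beats.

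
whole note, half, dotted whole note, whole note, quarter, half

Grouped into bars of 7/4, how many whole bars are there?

2

One bar of 7/4 = 7 quarter notes.
Each duration in quarter notes: whole note = 4; half = 2; dotted whole note = 6; whole note = 4; quarter = 1; half = 2.
Sum: 4 + 2 + 6 + 4 + 1 + 2 = 19.
19 ÷ 7 = 2 complete bars with 5 left over.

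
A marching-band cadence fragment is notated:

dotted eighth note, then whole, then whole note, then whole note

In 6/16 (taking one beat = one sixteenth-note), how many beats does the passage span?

One sixteenth-note beat = 2 thirty-second notes.
In thirty-second notes: dotted eighth note = 6; whole = 32; whole note = 32; whole note = 32.
Adding: 6 + 32 + 32 + 32 = 102.
102 ÷ 2 = 51 beats.

51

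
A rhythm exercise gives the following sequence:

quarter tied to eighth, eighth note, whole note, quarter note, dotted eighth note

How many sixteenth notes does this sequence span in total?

31

In sixteenth notes: quarter tied to eighth (quarter + eighth) = 6; eighth note = 2; whole note = 16; quarter note = 4; dotted eighth note = 3.
Adding: 6 + 2 + 16 + 4 + 3 = 31 sixteenth notes.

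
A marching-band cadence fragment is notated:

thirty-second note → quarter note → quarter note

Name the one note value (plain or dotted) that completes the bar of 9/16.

thirty-second note

The bar of 9/16 = 18 thirty-second notes.
Working in thirty-second notes: thirty-second note = 1; quarter note = 8; quarter note = 8.
Altogether 1 + 8 + 8 = 17.
Remaining: 18 − 17 = 1 thirty-second note, which is a thirty-second note.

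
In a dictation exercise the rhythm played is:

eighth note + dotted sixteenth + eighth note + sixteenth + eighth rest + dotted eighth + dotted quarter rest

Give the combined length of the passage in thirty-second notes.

35

Convert each value to thirty-second notes: eighth note = 4; dotted sixteenth = 3; eighth note = 4; sixteenth = 2; eighth rest = 4; dotted eighth = 6; dotted quarter rest = 12.
Total: 4 + 3 + 4 + 2 + 4 + 6 + 12 = 35 thirty-second notes.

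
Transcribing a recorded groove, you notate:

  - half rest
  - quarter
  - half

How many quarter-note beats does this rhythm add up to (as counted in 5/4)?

5

One quarter-note beat = 2 eighth notes.
Each duration in eighth notes: half rest = 4; quarter = 2; half = 4.
Total: 4 + 2 + 4 = 10.
10 ÷ 2 = 5 beats.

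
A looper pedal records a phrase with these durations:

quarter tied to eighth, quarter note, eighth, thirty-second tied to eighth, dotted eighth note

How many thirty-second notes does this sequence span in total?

35

Working in thirty-second notes: quarter tied to eighth (quarter + eighth) = 12; quarter note = 8; eighth = 4; thirty-second tied to eighth (thirty-second + eighth) = 5; dotted eighth note = 6.
Altogether 12 + 8 + 4 + 5 + 6 = 35 thirty-second notes.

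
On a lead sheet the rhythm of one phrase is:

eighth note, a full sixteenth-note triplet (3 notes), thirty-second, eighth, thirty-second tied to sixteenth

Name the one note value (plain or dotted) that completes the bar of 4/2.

The bar of 4/2 = 64 thirty-second notes.
In thirty-second notes: eighth note = 4; a full sixteenth-note triplet (3 notes) (three triplet sixteenths span one eighth) = 4; thirty-second = 1; eighth = 4; thirty-second tied to sixteenth (thirty-second + sixteenth) = 3.
Sum: 4 + 4 + 1 + 4 + 3 = 16.
Remaining: 64 − 16 = 48 thirty-second notes, which is a dotted whole note.

dotted whole note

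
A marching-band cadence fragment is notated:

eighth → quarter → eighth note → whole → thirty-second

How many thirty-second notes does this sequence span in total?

49

Express everything in thirty-second notes: eighth = 4; quarter = 8; eighth note = 4; whole = 32; thirty-second = 1.
Total: 4 + 8 + 4 + 32 + 1 = 49 thirty-second notes.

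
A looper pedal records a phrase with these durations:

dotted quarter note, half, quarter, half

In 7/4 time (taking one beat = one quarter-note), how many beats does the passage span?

6.5

One quarter-note beat = 2 eighth notes.
Each duration in eighth notes: dotted quarter note = 3; half = 4; quarter = 2; half = 4.
Altogether 3 + 4 + 2 + 4 = 13.
13 ÷ 2 = 6.5 beats.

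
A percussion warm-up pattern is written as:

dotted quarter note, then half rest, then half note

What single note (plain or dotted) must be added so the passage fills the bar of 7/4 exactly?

The bar of 7/4 = 14 eighth notes.
Working in eighth notes: dotted quarter note = 3; half rest = 4; half note = 4.
Altogether 3 + 4 + 4 = 11.
Remaining: 14 − 11 = 3 eighth notes, which is a dotted quarter note.

dotted quarter note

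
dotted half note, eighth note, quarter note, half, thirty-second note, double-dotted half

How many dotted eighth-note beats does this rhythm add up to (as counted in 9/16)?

13.5

One dotted eighth-note beat = 6 thirty-second notes.
Convert each value to thirty-second notes: dotted half note = 24; eighth note = 4; quarter note = 8; half = 16; thirty-second note = 1; double-dotted half = 28.
Total: 24 + 4 + 8 + 16 + 1 + 28 = 81.
81 ÷ 6 = 13.5 beats.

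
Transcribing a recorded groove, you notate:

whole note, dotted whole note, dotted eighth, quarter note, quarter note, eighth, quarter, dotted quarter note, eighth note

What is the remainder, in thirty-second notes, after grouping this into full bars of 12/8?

One bar of 12/8 = 24 sixteenth notes.
Convert each value to sixteenth notes: whole note = 16; dotted whole note = 24; dotted eighth = 3; quarter note = 4; quarter note = 4; eighth = 2; quarter = 4; dotted quarter note = 6; eighth note = 2.
Adding: 16 + 24 + 3 + 4 + 4 + 2 + 4 + 6 + 2 = 65.
65 ÷ 24 = 2 complete bars with 17 sixteenth notes remaining = 34 thirty-second notes.

34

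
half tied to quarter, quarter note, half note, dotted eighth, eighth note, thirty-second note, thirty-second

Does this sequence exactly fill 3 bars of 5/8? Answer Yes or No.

Yes

One bar of 5/8 = 20 thirty-second notes, so 3 bars = 60.
Working in thirty-second notes: half tied to quarter (half + quarter) = 24; quarter note = 8; half note = 16; dotted eighth = 6; eighth note = 4; thirty-second note = 1; thirty-second = 1.
Adding: 24 + 8 + 16 + 6 + 4 + 1 + 1 = 60.
60 equals 60, so the answer is Yes.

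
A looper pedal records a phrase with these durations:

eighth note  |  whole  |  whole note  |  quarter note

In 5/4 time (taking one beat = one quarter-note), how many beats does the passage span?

9.5

One quarter-note beat = 2 eighth notes.
Each duration in eighth notes: eighth note = 1; whole = 8; whole note = 8; quarter note = 2.
Sum: 1 + 8 + 8 + 2 = 19.
19 ÷ 2 = 9.5 beats.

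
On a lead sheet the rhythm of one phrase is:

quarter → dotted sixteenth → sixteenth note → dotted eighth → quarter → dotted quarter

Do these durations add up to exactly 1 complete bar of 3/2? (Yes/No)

No

One bar of 3/2 = 48 thirty-second notes.
Convert each value to thirty-second notes: quarter = 8; dotted sixteenth = 3; sixteenth note = 2; dotted eighth = 6; quarter = 8; dotted quarter = 12.
Adding: 8 + 3 + 2 + 6 + 8 + 12 = 39.
39 falls short of 48, so the answer is No.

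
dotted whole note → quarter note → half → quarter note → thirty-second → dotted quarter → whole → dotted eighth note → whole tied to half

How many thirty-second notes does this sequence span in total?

In thirty-second notes: dotted whole note = 48; quarter note = 8; half = 16; quarter note = 8; thirty-second = 1; dotted quarter = 12; whole = 32; dotted eighth note = 6; whole tied to half (whole + half) = 48.
Altogether 48 + 8 + 16 + 8 + 1 + 12 + 32 + 6 + 48 = 179 thirty-second notes.

179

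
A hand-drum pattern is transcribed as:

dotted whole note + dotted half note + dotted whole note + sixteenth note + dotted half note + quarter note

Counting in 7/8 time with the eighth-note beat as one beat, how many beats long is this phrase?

One eighth-note beat = 2 sixteenth notes.
Each duration in sixteenth notes: dotted whole note = 24; dotted half note = 12; dotted whole note = 24; sixteenth note = 1; dotted half note = 12; quarter note = 4.
Altogether 24 + 12 + 24 + 1 + 12 + 4 = 77.
77 ÷ 2 = 38.5 beats.

38.5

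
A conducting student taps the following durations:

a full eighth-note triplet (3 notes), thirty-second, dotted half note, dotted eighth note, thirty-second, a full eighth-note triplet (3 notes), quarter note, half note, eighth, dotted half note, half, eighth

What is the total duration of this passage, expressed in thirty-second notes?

In thirty-second notes: a full eighth-note triplet (3 notes) (three triplet eighths span one quarter) = 8; thirty-second = 1; dotted half note = 24; dotted eighth note = 6; thirty-second = 1; a full eighth-note triplet (3 notes) (three triplet eighths span one quarter) = 8; quarter note = 8; half note = 16; eighth = 4; dotted half note = 24; half = 16; eighth = 4.
Adding: 8 + 1 + 24 + 6 + 1 + 8 + 8 + 16 + 4 + 24 + 16 + 4 = 120 thirty-second notes.

120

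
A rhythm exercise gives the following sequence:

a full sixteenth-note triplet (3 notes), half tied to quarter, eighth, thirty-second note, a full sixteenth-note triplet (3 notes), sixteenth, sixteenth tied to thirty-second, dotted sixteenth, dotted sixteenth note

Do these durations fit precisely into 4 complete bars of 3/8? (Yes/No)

One bar of 3/8 = 12 thirty-second notes, so 4 bars = 48.
Convert each value to thirty-second notes: a full sixteenth-note triplet (3 notes) (three triplet sixteenths span one eighth) = 4; half tied to quarter (half + quarter) = 24; eighth = 4; thirty-second note = 1; a full sixteenth-note triplet (3 notes) (three triplet sixteenths span one eighth) = 4; sixteenth = 2; sixteenth tied to thirty-second (sixteenth + thirty-second) = 3; dotted sixteenth = 3; dotted sixteenth note = 3.
Adding: 4 + 24 + 4 + 1 + 4 + 2 + 3 + 3 + 3 = 48.
48 equals 48, so the answer is Yes.

Yes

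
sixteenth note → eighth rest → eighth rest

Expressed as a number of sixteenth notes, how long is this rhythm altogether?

5

In sixteenth notes: sixteenth note = 1; eighth rest = 2; eighth rest = 2.
Adding: 1 + 2 + 2 = 5 sixteenth notes.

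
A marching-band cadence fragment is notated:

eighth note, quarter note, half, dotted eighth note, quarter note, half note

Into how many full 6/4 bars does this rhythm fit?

1

One bar of 6/4 = 24 sixteenth notes.
Express everything in sixteenth notes: eighth note = 2; quarter note = 4; half = 8; dotted eighth note = 3; quarter note = 4; half note = 8.
Adding: 2 + 4 + 8 + 3 + 4 + 8 = 29.
29 ÷ 24 = 1 complete bar with 5 left over.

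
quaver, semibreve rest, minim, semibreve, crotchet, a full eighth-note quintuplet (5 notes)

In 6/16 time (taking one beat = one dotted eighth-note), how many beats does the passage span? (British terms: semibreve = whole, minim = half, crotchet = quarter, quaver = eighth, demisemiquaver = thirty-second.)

One dotted eighth-note beat = 3 sixteenth notes.
In sixteenth notes: quaver = 2; semibreve rest = 16; minim = 8; semibreve = 16; crotchet = 4; a full eighth-note quintuplet (5 notes) (five quintuplet eighths span one half) = 8.
Altogether 2 + 16 + 8 + 16 + 4 + 8 = 54.
54 ÷ 3 = 18 beats.

18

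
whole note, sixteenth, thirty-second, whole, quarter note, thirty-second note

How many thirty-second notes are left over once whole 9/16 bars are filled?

One bar of 9/16 = 18 thirty-second notes.
Convert each value to thirty-second notes: whole note = 32; sixteenth = 2; thirty-second = 1; whole = 32; quarter note = 8; thirty-second note = 1.
Sum: 32 + 2 + 1 + 32 + 8 + 1 = 76.
76 ÷ 18 = 4 complete bars with 4 thirty-second notes remaining.

4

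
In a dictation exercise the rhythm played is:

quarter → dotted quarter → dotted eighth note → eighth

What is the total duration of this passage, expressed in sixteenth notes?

In sixteenth notes: quarter = 4; dotted quarter = 6; dotted eighth note = 3; eighth = 2.
Altogether 4 + 6 + 3 + 2 = 15 sixteenth notes.

15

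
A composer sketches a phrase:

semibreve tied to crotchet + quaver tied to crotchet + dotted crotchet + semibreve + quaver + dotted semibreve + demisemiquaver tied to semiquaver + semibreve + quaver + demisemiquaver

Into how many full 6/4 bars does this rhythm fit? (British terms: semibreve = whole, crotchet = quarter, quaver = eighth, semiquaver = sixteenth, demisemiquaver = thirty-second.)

One bar of 6/4 = 48 thirty-second notes.
Convert each value to thirty-second notes: semibreve tied to crotchet (semibreve + crotchet) = 40; quaver tied to crotchet (quaver + crotchet) = 12; dotted crotchet = 12; semibreve = 32; quaver = 4; dotted semibreve = 48; demisemiquaver tied to semiquaver (demisemiquaver + semiquaver) = 3; semibreve = 32; quaver = 4; demisemiquaver = 1.
Sum: 40 + 12 + 12 + 32 + 4 + 48 + 3 + 32 + 4 + 1 = 188.
188 ÷ 48 = 3 complete bars with 44 left over.

3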